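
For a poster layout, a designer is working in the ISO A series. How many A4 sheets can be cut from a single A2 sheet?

A2 = 420 × 594 mm; A4 = 210 × 297 mm.
Each halving step doubles the count; 2 steps from A2 to A4.
2^2 = 4.

4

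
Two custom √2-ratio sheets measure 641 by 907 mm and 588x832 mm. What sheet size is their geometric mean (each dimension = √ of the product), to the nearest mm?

614 × 869 mm

Short side: √(641 · 588) = √376908 ≈ 613.9 → 614 mm
Long side: √(907 · 832) = √754624 ≈ 868.7 → 869 mm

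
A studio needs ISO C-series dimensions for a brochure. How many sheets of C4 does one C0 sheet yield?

Each ISO step halves the sheet: 1 × C0 → 2 × C1 → 4 × C2 → 8 × C3 → …
From C0 to C4 is 4 halving steps: 2^4 = 16.

16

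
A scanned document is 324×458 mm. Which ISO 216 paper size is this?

C3 (324 × 458 mm)

Aspect ratio 458/324 ≈ 1.414 — close to the ISO √2 ≈ 1.414.
In the C-series (envelope sizes, between A and B): C3 = 324 × 458 mm.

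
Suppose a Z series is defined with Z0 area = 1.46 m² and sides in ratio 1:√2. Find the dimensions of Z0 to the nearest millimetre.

1016 × 1437 mm

Let the short side be w mm. Then w · w√2 = 1.46 m² = 1,460,000 mm².
w² = 1,460,000/√2, so w ≈ 1016.1 mm; long side = w√2 ≈ 1436.9 mm.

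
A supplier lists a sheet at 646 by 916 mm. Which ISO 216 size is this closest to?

C1 (648 × 917 mm)

Aspect ratio 916/646 ≈ 1.418 — close to the ISO √2 ≈ 1.414.
In the C-series (envelope sizes, between A and B): C1 = 648 × 917 mm.
Off by 3 mm total — nearest standard size.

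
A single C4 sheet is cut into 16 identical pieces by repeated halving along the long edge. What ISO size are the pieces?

C8

16 = 2^4, so 4 halving steps.
C4 → C5 → … → C8 after 4 steps.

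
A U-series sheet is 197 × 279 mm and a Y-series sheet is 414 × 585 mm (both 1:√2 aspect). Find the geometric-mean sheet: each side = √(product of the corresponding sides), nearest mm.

Short side: √(197 · 414) = √81558 ≈ 285.6 → 286 mm
Long side: √(279 · 585) = √163215 ≈ 404.0 → 404 mm

286 × 404 mm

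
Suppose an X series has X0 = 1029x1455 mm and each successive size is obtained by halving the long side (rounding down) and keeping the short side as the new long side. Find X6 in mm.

128 × 181 mm

X1: ⌊1455/2⌋ × 1029 = 727 × 1029 mm
X2: ⌊1029/2⌋ × 727 = 514 × 727 mm
X3: ⌊727/2⌋ × 514 = 363 × 514 mm
X4: ⌊514/2⌋ × 363 = 257 × 363 mm
X5: ⌊363/2⌋ × 257 = 181 × 257 mm
X6: ⌊257/2⌋ × 181 = 128 × 181 mm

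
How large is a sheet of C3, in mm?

324 × 458 mm

C0 = 917 × 1297 mm (C0 is the geometric mean of A0 and B0, aspect 1:√2).
C1: ⌊1297/2⌋ × 917 = 648 × 917 mm
C2: ⌊917/2⌋ × 648 = 458 × 648 mm
C3: ⌊648/2⌋ × 458 = 324 × 458 mm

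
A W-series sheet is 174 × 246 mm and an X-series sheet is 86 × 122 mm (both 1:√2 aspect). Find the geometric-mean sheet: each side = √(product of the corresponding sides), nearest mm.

122 × 173 mm

Short side: √(174 · 86) = √14964 ≈ 122.3 → 122 mm
Long side: √(246 · 122) = √30012 ≈ 173.2 → 173 mm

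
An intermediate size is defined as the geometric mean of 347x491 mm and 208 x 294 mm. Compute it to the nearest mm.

Short side: √(347 · 208) = √72176 ≈ 268.7 → 269 mm
Long side: √(491 · 294) = √144354 ≈ 379.9 → 380 mm

269 × 380 mm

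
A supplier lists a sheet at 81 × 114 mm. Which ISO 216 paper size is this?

Aspect ratio 114/81 ≈ 1.407 — close to the ISO √2 ≈ 1.414.
In the C-series (envelope sizes, between A and B): C7 = 81 × 114 mm.

C7 (81 × 114 mm)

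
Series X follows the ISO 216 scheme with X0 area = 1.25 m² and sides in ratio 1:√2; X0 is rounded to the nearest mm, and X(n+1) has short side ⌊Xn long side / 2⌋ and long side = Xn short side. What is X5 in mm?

Let X0's short side be w mm. w · w√2 = 1.25 m² = 1,250,000 mm², so w ≈ 940.2 mm and w√2 ≈ 1329.6 mm → X0 = 940 × 1330 mm.
X1: ⌊1330/2⌋ × 940 = 665 × 940 mm
X2: ⌊940/2⌋ × 665 = 470 × 665 mm
X3: ⌊665/2⌋ × 470 = 332 × 470 mm
X4: ⌊470/2⌋ × 332 = 235 × 332 mm
X5: ⌊332/2⌋ × 235 = 166 × 235 mm

166 × 235 mm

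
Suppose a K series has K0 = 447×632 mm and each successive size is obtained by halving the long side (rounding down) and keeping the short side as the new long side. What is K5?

79 × 111 mm

K1: ⌊632/2⌋ × 447 = 316 × 447 mm
K2: ⌊447/2⌋ × 316 = 223 × 316 mm
K3: ⌊316/2⌋ × 223 = 158 × 223 mm
K4: ⌊223/2⌋ × 158 = 111 × 158 mm
K5: ⌊158/2⌋ × 111 = 79 × 111 mm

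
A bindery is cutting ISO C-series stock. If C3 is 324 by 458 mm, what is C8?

C4: ⌊458/2⌋ × 324 = 229 × 324 mm
C5: ⌊324/2⌋ × 229 = 162 × 229 mm
C6: ⌊229/2⌋ × 162 = 114 × 162 mm
C7: ⌊162/2⌋ × 114 = 81 × 114 mm
C8: ⌊114/2⌋ × 81 = 57 × 81 mm

57 × 81 mm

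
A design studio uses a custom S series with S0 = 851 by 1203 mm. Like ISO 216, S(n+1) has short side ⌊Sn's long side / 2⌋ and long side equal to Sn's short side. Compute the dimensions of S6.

S1: ⌊1203/2⌋ × 851 = 601 × 851 mm
S2: ⌊851/2⌋ × 601 = 425 × 601 mm
S3: ⌊601/2⌋ × 425 = 300 × 425 mm
S4: ⌊425/2⌋ × 300 = 212 × 300 mm
S5: ⌊300/2⌋ × 212 = 150 × 212 mm
S6: ⌊212/2⌋ × 150 = 106 × 150 mm

106 × 150 mm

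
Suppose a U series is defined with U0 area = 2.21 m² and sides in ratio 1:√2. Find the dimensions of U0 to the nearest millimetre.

Let the short side be w mm. Then w · w√2 = 2.21 m² = 2,210,000 mm².
w² = 2,210,000/√2, so w ≈ 1250.1 mm; long side = w√2 ≈ 1767.9 mm.

1250 × 1768 mm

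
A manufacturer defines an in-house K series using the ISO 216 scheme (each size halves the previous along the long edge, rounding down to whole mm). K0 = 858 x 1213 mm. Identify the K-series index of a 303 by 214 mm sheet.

K0: 858 × 1213 mm
K1: 606 × 858 mm
K2: 429 × 606 mm
K3: 303 × 429 mm
K4: 214 × 303 mm
K5: 151 × 214 mm
→ matches K4.

K4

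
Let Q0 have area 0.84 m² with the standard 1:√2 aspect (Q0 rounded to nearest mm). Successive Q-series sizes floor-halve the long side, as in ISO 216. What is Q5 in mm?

136 × 192 mm

Let Q0's short side be w mm. w · w√2 = 0.84 m² = 840,000 mm², so w ≈ 770.7 mm and w√2 ≈ 1089.9 mm → Q0 = 771 × 1090 mm.
Q1: ⌊1090/2⌋ × 771 = 545 × 771 mm
Q2: ⌊771/2⌋ × 545 = 385 × 545 mm
Q3: ⌊545/2⌋ × 385 = 272 × 385 mm
Q4: ⌊385/2⌋ × 272 = 192 × 272 mm
Q5: ⌊272/2⌋ × 192 = 136 × 192 mm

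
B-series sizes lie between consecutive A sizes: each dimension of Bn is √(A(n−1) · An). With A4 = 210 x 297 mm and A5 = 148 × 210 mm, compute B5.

Short side: √(210 · 148) = √31080 ≈ 176.3 → 176 mm
Long side: √(297 · 210) = √62370 ≈ 249.7 → 250 mm

176 × 250 mm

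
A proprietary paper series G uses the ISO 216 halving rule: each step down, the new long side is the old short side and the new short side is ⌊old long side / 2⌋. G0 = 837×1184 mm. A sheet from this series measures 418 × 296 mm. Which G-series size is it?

G3

G0: 837 × 1184 mm
G1: 592 × 837 mm
G2: 418 × 592 mm
G3: 296 × 418 mm
G4: 209 × 296 mm
→ matches G3.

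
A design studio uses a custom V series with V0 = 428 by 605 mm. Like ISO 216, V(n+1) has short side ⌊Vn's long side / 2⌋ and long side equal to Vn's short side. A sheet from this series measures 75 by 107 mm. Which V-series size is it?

V5

V0: 428 × 605 mm
V1: 302 × 428 mm
V2: 214 × 302 mm
V3: 151 × 214 mm
V4: 107 × 151 mm
V5: 75 × 107 mm
V6: 53 × 75 mm
→ matches V5.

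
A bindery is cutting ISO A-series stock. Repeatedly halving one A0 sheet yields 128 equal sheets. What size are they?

A7

128 = 2^7, so 7 halving steps.
A0 → A1 → … → A7 after 7 steps.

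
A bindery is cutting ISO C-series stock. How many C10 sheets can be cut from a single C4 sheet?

64

Each ISO step halves the sheet: 1 × C4 → 2 × C5 → 4 × C6 → 8 × C7 → …
From C4 to C10 is 6 halving steps: 2^6 = 64.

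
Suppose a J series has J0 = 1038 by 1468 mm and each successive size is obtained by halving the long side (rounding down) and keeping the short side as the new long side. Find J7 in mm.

91 × 129 mm

J1 = 734 × 1038 mm (from J0 by 1 halving).
J2: ⌊1038/2⌋ × 734 = 519 × 734 mm
J3: ⌊734/2⌋ × 519 = 367 × 519 mm
J4: ⌊519/2⌋ × 367 = 259 × 367 mm
J5: ⌊367/2⌋ × 259 = 183 × 259 mm
J6: ⌊259/2⌋ × 183 = 129 × 183 mm
J7: ⌊183/2⌋ × 129 = 91 × 129 mm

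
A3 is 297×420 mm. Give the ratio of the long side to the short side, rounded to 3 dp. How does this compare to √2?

1.414

420 / 297 = 1.414
Matches √2 ≈ 1.414 — the ISO 216 defining ratio.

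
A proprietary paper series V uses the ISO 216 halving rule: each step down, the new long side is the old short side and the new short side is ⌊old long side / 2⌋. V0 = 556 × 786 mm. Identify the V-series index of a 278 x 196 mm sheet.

V3

V0: 556 × 786 mm
V1: 393 × 556 mm
V2: 278 × 393 mm
V3: 196 × 278 mm
V4: 139 × 196 mm
→ matches V3.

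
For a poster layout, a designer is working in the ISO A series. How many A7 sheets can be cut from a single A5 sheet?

Each ISO step halves the sheet: 1 × A5 → 2 × A6 → 4 × A7
From A5 to A7 is 2 halving steps: 2^2 = 4.

4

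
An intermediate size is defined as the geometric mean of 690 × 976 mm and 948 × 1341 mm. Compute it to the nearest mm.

Short side: √(690 · 948) = √654120 ≈ 808.8 → 809 mm
Long side: √(976 · 1341) = √1308816 ≈ 1144.0 → 1144 mm

809 × 1144 mm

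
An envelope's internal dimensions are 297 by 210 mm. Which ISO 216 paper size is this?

A4 (210 × 297 mm)

Aspect ratio 297/210 ≈ 1.414 — close to the ISO √2 ≈ 1.414.
In the A-series (A0 area = 1 m²): A4 = 210 × 297 mm.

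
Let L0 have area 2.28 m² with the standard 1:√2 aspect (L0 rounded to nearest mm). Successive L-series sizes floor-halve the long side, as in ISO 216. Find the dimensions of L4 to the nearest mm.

317 × 449 mm

Let L0's short side be w mm. w · w√2 = 2.28 m² = 2,280,000 mm², so w ≈ 1269.7 mm and w√2 ≈ 1795.7 mm → L0 = 1270 × 1796 mm.
L1: ⌊1796/2⌋ × 1270 = 898 × 1270 mm
L2: ⌊1270/2⌋ × 898 = 635 × 898 mm
L3: ⌊898/2⌋ × 635 = 449 × 635 mm
L4: ⌊635/2⌋ × 449 = 317 × 449 mm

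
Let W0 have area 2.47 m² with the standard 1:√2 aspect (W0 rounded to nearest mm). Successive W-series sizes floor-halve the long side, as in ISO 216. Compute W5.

Let W0's short side be w mm. w · w√2 = 2.47 m² = 2,470,000 mm², so w ≈ 1321.6 mm and w√2 ≈ 1869.0 mm → W0 = 1322 × 1869 mm.
W1: ⌊1869/2⌋ × 1322 = 934 × 1322 mm
W2: ⌊1322/2⌋ × 934 = 661 × 934 mm
W3: ⌊934/2⌋ × 661 = 467 × 661 mm
W4: ⌊661/2⌋ × 467 = 330 × 467 mm
W5: ⌊467/2⌋ × 330 = 233 × 330 mm

233 × 330 mm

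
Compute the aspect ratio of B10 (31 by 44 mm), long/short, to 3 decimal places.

1.419

44 / 31 = 1.419
ISO 216 targets √2 ≈ 1.414; the +0.005 deviation is from mm rounding.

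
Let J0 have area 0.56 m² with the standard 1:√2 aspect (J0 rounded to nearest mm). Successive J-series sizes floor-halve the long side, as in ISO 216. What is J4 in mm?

Let J0's short side be w mm. w · w√2 = 0.56 m² = 560,000 mm², so w ≈ 629.3 mm and w√2 ≈ 889.9 mm → J0 = 629 × 890 mm.
J1: ⌊890/2⌋ × 629 = 445 × 629 mm
J2: ⌊629/2⌋ × 445 = 314 × 445 mm
J3: ⌊445/2⌋ × 314 = 222 × 314 mm
J4: ⌊314/2⌋ × 222 = 157 × 222 mm

157 × 222 mm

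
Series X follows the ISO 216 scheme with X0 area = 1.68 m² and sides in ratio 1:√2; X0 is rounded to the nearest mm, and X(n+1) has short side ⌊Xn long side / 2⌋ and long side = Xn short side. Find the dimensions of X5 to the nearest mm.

192 × 272 mm

Let X0's short side be w mm. w · w√2 = 1.68 m² = 1,680,000 mm², so w ≈ 1089.9 mm and w√2 ≈ 1541.4 mm → X0 = 1090 × 1541 mm.
X1: ⌊1541/2⌋ × 1090 = 770 × 1090 mm
X2: ⌊1090/2⌋ × 770 = 545 × 770 mm
X3: ⌊770/2⌋ × 545 = 385 × 545 mm
X4: ⌊545/2⌋ × 385 = 272 × 385 mm
X5: ⌊385/2⌋ × 272 = 192 × 272 mm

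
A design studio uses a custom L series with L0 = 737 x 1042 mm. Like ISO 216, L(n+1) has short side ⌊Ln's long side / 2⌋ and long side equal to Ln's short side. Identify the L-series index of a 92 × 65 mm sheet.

L0: 737 × 1042 mm
L1: 521 × 737 mm
L2: 368 × 521 mm
L3: 260 × 368 mm
L4: 184 × 260 mm
L5: 130 × 184 mm
L6: 92 × 130 mm
L7: 65 × 92 mm
L8: 46 × 65 mm
→ matches L7.

L7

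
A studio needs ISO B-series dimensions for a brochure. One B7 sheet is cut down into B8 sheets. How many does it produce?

2

Each ISO step halves the sheet: 1 × B7 → 2 × B8
From B7 to B8 is 1 halving step: 2^1 = 2.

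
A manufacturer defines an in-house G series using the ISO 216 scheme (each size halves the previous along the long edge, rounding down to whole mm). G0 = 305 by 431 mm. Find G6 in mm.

G1 = 215 × 305 mm (from G0 by 1 halving).
G2: ⌊305/2⌋ × 215 = 152 × 215 mm
G3: ⌊215/2⌋ × 152 = 107 × 152 mm
G4: ⌊152/2⌋ × 107 = 76 × 107 mm
G5: ⌊107/2⌋ × 76 = 53 × 76 mm
G6: ⌊76/2⌋ × 53 = 38 × 53 mm

38 × 53 mm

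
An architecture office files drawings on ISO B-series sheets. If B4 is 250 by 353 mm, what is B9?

44 × 62 mm

B5: ⌊353/2⌋ × 250 = 176 × 250 mm
B6: ⌊250/2⌋ × 176 = 125 × 176 mm
B7: ⌊176/2⌋ × 125 = 88 × 125 mm
B8: ⌊125/2⌋ × 88 = 62 × 88 mm
B9: ⌊88/2⌋ × 62 = 44 × 62 mm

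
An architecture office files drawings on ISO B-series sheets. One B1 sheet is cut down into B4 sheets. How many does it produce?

Each ISO step halves the sheet: 1 × B1 → 2 × B2 → 4 × B3 → 8 × B4
From B1 to B4 is 3 halving steps: 2^3 = 8.

8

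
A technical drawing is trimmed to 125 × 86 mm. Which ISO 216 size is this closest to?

B7 (88 × 125 mm)

Aspect ratio 125/86 ≈ 1.453 (ISO target is √2 ≈ 1.414).
In the B-series (B0 = 1000 × 1414 mm): B7 = 88 × 125 mm.
Off by 2 mm total — nearest standard size.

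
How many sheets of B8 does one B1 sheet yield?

B1 = 707 × 1000 mm; B8 = 62 × 88 mm.
Each halving step doubles the count; 7 steps from B1 to B8.
2^7 = 128.

128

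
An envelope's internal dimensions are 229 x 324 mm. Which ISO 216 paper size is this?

C4 (229 × 324 mm)

Aspect ratio 324/229 ≈ 1.415 — close to the ISO √2 ≈ 1.414.
In the C-series (envelope sizes, between A and B): C4 = 229 × 324 mm.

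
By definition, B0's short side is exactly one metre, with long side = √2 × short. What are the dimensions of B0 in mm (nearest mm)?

Short side = 1000 mm; long side = 1000√2 ≈ 1414.2 mm.

1000 × 1414 mm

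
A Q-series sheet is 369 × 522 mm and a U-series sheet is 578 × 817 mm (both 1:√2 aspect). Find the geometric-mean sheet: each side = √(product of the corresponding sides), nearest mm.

462 × 653 mm

Short side: √(369 · 578) = √213282 ≈ 461.8 → 462 mm
Long side: √(522 · 817) = √426474 ≈ 653.0 → 653 mm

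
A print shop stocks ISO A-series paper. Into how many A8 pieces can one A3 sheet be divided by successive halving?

32

Each ISO step halves the sheet: 1 × A3 → 2 × A4 → 4 × A5 → 8 × A6 → …
From A3 to A8 is 5 halving steps: 2^5 = 32.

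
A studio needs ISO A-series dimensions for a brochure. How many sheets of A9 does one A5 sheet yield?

Each ISO step halves the sheet: 1 × A5 → 2 × A6 → 4 × A7 → 8 × A8 → …
From A5 to A9 is 4 halving steps: 2^4 = 16.

16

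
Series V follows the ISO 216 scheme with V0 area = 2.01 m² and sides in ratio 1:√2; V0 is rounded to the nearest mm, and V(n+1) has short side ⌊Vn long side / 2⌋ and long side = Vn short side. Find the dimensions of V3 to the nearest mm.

Let V0's short side be w mm. w · w√2 = 2.01 m² = 2,010,000 mm², so w ≈ 1192.2 mm and w√2 ≈ 1686.0 mm → V0 = 1192 × 1686 mm.
V1: ⌊1686/2⌋ × 1192 = 843 × 1192 mm
V2: ⌊1192/2⌋ × 843 = 596 × 843 mm
V3: ⌊843/2⌋ × 596 = 421 × 596 mm

421 × 596 mm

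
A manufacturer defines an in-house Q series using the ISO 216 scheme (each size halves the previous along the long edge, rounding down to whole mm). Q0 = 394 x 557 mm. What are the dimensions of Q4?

Q1 = 278 × 394 mm (from Q0 by 1 halving).
Q2: ⌊394/2⌋ × 278 = 197 × 278 mm
Q3: ⌊278/2⌋ × 197 = 139 × 197 mm
Q4: ⌊197/2⌋ × 139 = 98 × 139 mm

98 × 139 mm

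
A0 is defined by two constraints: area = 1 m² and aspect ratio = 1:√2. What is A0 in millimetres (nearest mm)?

Let the short side be w mm. Then the long side is w√2 and w · w√2 = 10⁶ mm².
w² = 10⁶/√2, so w = 1000 / 2^(1/4) ≈ 840.9 mm; long side = 1000 · 2^(1/4) ≈ 1189.2 mm.

841 × 1189 mm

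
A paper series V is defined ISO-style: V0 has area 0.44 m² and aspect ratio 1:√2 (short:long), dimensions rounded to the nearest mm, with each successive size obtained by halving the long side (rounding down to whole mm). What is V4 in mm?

Let V0's short side be w mm. w · w√2 = 0.44 m² = 440,000 mm², so w ≈ 557.8 mm and w√2 ≈ 788.8 mm → V0 = 558 × 789 mm.
V1: ⌊789/2⌋ × 558 = 394 × 558 mm
V2: ⌊558/2⌋ × 394 = 279 × 394 mm
V3: ⌊394/2⌋ × 279 = 197 × 279 mm
V4: ⌊279/2⌋ × 197 = 139 × 197 mm

139 × 197 mm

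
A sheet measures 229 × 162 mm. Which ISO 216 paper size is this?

C5 (162 × 229 mm)

Aspect ratio 229/162 ≈ 1.414 — close to the ISO √2 ≈ 1.414.
In the C-series (envelope sizes, between A and B): C5 = 162 × 229 mm.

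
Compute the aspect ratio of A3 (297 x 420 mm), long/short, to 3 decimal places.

420 / 297 = 1.414
Matches √2 ≈ 1.414 — the ISO 216 defining ratio.

1.414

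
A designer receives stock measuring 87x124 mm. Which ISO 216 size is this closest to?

Aspect ratio 124/87 ≈ 1.425 — close to the ISO √2 ≈ 1.414.
In the B-series (B0 = 1000 × 1414 mm): B7 = 88 × 125 mm.
Off by 2 mm total — nearest standard size.

B7 (88 × 125 mm)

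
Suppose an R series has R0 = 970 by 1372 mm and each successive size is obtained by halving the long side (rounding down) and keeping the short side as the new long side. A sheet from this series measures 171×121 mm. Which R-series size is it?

R6

R0: 970 × 1372 mm
R1: 686 × 970 mm
R2: 485 × 686 mm
R3: 343 × 485 mm
R4: 242 × 343 mm
R5: 171 × 242 mm
R6: 121 × 171 mm
R7: 85 × 121 mm
→ matches R6.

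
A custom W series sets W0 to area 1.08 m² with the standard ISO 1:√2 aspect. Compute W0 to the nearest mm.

Let the short side be w mm. Then w · w√2 = 1.08 m² = 1,080,000 mm².
w² = 1,080,000/√2, so w ≈ 873.9 mm; long side = w√2 ≈ 1235.9 mm.

874 × 1236 mm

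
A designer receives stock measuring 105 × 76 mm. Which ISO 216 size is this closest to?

Aspect ratio 105/76 ≈ 1.382 (ISO target is √2 ≈ 1.414).
In the A-series (A0 area = 1 m²): A7 = 74 × 105 mm.
Off by 2 mm total — nearest standard size.

A7 (74 × 105 mm)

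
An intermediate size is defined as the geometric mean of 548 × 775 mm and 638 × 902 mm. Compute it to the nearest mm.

Short side: √(548 · 638) = √349624 ≈ 591.3 → 591 mm
Long side: √(775 · 902) = √699050 ≈ 836.1 → 836 mm

591 × 836 mm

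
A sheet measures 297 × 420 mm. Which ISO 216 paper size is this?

Aspect ratio 420/297 ≈ 1.414 — close to the ISO √2 ≈ 1.414.
In the A-series (A0 area = 1 m²): A3 = 297 × 420 mm.

A3 (297 × 420 mm)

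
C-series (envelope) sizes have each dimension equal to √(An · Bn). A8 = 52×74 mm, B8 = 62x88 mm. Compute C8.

57 × 81 mm

Short side: √(52 · 62) = √3224 ≈ 56.8 → 57 mm
Long side: √(74 · 88) = √6512 ≈ 80.7 → 81 mm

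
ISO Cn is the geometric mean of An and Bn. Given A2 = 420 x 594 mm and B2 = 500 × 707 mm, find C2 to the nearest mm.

458 × 648 mm

Short side: √(420 · 500) = √210000 ≈ 458.3 → 458 mm
Long side: √(594 · 707) = √419958 ≈ 648.0 → 648 mm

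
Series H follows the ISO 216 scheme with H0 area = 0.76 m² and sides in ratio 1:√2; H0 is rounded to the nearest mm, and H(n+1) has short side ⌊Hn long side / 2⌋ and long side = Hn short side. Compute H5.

129 × 183 mm

Let H0's short side be w mm. w · w√2 = 0.76 m² = 760,000 mm², so w ≈ 733.1 mm and w√2 ≈ 1036.7 mm → H0 = 733 × 1037 mm.
H1: ⌊1037/2⌋ × 733 = 518 × 733 mm
H2: ⌊733/2⌋ × 518 = 366 × 518 mm
H3: ⌊518/2⌋ × 366 = 259 × 366 mm
H4: ⌊366/2⌋ × 259 = 183 × 259 mm
H5: ⌊259/2⌋ × 183 = 129 × 183 mm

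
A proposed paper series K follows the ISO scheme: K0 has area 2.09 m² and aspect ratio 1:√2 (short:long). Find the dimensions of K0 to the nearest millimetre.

1216 × 1719 mm

Let the short side be w mm. Then w · w√2 = 2.09 m² = 2,090,000 mm².
w² = 2,090,000/√2, so w ≈ 1215.7 mm; long side = w√2 ≈ 1719.2 mm.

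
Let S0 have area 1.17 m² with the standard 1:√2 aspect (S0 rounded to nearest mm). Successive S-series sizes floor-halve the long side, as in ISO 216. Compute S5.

160 × 227 mm

Let S0's short side be w mm. w · w√2 = 1.17 m² = 1,170,000 mm², so w ≈ 909.6 mm and w√2 ≈ 1286.3 mm → S0 = 910 × 1286 mm.
S1: ⌊1286/2⌋ × 910 = 643 × 910 mm
S2: ⌊910/2⌋ × 643 = 455 × 643 mm
S3: ⌊643/2⌋ × 455 = 321 × 455 mm
S4: ⌊455/2⌋ × 321 = 227 × 321 mm
S5: ⌊321/2⌋ × 227 = 160 × 227 mm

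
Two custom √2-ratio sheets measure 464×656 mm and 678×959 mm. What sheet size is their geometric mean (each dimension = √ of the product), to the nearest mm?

561 × 793 mm

Short side: √(464 · 678) = √314592 ≈ 560.9 → 561 mm
Long side: √(656 · 959) = √629104 ≈ 793.2 → 793 mm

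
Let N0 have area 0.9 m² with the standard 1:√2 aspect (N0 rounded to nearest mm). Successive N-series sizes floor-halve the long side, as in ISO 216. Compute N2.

Let N0's short side be w mm. w · w√2 = 0.9 m² = 900,000 mm², so w ≈ 797.7 mm and w√2 ≈ 1128.2 mm → N0 = 798 × 1128 mm.
N1: ⌊1128/2⌋ × 798 = 564 × 798 mm
N2: ⌊798/2⌋ × 564 = 399 × 564 mm

399 × 564 mm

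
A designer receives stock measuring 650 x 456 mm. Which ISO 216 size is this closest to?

C2 (458 × 648 mm)

Aspect ratio 650/456 ≈ 1.425 — close to the ISO √2 ≈ 1.414.
In the C-series (envelope sizes, between A and B): C2 = 458 × 648 mm.
Off by 4 mm total — nearest standard size.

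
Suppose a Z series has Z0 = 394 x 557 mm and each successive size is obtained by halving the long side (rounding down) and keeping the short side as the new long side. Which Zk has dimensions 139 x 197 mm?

Z3

Z0: 394 × 557 mm
Z1: 278 × 394 mm
Z2: 197 × 278 mm
Z3: 139 × 197 mm
Z4: 98 × 139 mm
→ matches Z3.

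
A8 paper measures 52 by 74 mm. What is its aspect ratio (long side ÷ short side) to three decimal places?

1.423

74 / 52 = 1.423
ISO 216 targets √2 ≈ 1.414; the +0.009 deviation is from mm rounding.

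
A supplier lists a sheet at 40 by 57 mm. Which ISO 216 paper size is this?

Aspect ratio 57/40 ≈ 1.425 — close to the ISO √2 ≈ 1.414.
In the C-series (envelope sizes, between A and B): C9 = 40 × 57 mm.

C9 (40 × 57 mm)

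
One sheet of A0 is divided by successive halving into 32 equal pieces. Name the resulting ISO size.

A5

32 = 2^5, so 5 halving steps.
A0 → A1 → … → A5 after 5 steps.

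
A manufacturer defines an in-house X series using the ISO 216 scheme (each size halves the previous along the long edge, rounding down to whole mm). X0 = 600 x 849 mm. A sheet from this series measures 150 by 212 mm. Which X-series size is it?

X4

X0: 600 × 849 mm
X1: 424 × 600 mm
X2: 300 × 424 mm
X3: 212 × 300 mm
X4: 150 × 212 mm
X5: 106 × 150 mm
→ matches X4.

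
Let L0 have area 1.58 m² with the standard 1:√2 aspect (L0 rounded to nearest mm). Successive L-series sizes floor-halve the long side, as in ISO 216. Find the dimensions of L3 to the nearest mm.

373 × 528 mm

Let L0's short side be w mm. w · w√2 = 1.58 m² = 1,580,000 mm², so w ≈ 1057.0 mm and w√2 ≈ 1494.8 mm → L0 = 1057 × 1495 mm.
L1: ⌊1495/2⌋ × 1057 = 747 × 1057 mm
L2: ⌊1057/2⌋ × 747 = 528 × 747 mm
L3: ⌊747/2⌋ × 528 = 373 × 528 mm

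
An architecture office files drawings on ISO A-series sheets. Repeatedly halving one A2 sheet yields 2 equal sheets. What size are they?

A3

2 = 2^1, so 1 halving step.
A2 → A3 → … → A3 after 1 step.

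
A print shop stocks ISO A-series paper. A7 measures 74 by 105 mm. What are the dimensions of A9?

A8: ⌊105/2⌋ × 74 = 52 × 74 mm
A9: ⌊74/2⌋ × 52 = 37 × 52 mm

37 × 52 mm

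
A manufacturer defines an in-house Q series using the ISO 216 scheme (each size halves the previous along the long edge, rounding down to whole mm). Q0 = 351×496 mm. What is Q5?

Q1: ⌊496/2⌋ × 351 = 248 × 351 mm
Q2: ⌊351/2⌋ × 248 = 175 × 248 mm
Q3: ⌊248/2⌋ × 175 = 124 × 175 mm
Q4: ⌊175/2⌋ × 124 = 87 × 124 mm
Q5: ⌊124/2⌋ × 87 = 62 × 87 mm

62 × 87 mm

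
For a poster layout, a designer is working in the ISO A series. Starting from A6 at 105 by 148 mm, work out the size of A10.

A7: ⌊148/2⌋ × 105 = 74 × 105 mm
A8: ⌊105/2⌋ × 74 = 52 × 74 mm
A9: ⌊74/2⌋ × 52 = 37 × 52 mm
A10: ⌊52/2⌋ × 37 = 26 × 37 mm

26 × 37 mm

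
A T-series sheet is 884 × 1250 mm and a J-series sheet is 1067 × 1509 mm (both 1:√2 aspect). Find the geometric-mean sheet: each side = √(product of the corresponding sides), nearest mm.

Short side: √(884 · 1067) = √943228 ≈ 971.2 → 971 mm
Long side: √(1250 · 1509) = √1886250 ≈ 1373.4 → 1373 mm

971 × 1373 mm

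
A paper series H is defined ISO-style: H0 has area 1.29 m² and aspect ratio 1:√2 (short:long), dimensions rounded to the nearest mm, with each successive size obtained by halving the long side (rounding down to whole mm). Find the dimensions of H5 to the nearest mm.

168 × 238 mm

Let H0's short side be w mm. w · w√2 = 1.29 m² = 1,290,000 mm², so w ≈ 955.1 mm and w√2 ≈ 1350.7 mm → H0 = 955 × 1351 mm.
H1: ⌊1351/2⌋ × 955 = 675 × 955 mm
H2: ⌊955/2⌋ × 675 = 477 × 675 mm
H3: ⌊675/2⌋ × 477 = 337 × 477 mm
H4: ⌊477/2⌋ × 337 = 238 × 337 mm
H5: ⌊337/2⌋ × 238 = 168 × 238 mm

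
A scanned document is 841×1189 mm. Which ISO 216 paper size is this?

A0 (841 × 1189 mm)

Aspect ratio 1189/841 ≈ 1.414 — close to the ISO √2 ≈ 1.414.
In the A-series (A0 area = 1 m²): A0 = 841 × 1189 mm.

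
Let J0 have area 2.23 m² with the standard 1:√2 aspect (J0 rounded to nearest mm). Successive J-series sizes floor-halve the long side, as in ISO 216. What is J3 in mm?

444 × 628 mm

Let J0's short side be w mm. w · w√2 = 2.23 m² = 2,230,000 mm², so w ≈ 1255.7 mm and w√2 ≈ 1775.9 mm → J0 = 1256 × 1776 mm.
J1: ⌊1776/2⌋ × 1256 = 888 × 1256 mm
J2: ⌊1256/2⌋ × 888 = 628 × 888 mm
J3: ⌊888/2⌋ × 628 = 444 × 628 mm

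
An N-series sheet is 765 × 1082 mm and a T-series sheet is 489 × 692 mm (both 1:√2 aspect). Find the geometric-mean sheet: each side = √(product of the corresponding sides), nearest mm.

612 × 865 mm

Short side: √(765 · 489) = √374085 ≈ 611.6 → 612 mm
Long side: √(1082 · 692) = √748744 ≈ 865.3 → 865 mm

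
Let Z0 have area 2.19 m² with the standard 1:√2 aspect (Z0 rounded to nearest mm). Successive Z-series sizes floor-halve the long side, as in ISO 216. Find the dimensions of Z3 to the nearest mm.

Let Z0's short side be w mm. w · w√2 = 2.19 m² = 2,190,000 mm², so w ≈ 1244.4 mm and w√2 ≈ 1759.9 mm → Z0 = 1244 × 1760 mm.
Z1: ⌊1760/2⌋ × 1244 = 880 × 1244 mm
Z2: ⌊1244/2⌋ × 880 = 622 × 880 mm
Z3: ⌊880/2⌋ × 622 = 440 × 622 mm

440 × 622 mm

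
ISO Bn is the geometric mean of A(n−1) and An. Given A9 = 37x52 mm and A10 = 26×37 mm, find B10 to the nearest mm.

Short side: √(37 · 26) = √962 ≈ 31.0 → 31 mm
Long side: √(52 · 37) = √1924 ≈ 43.9 → 44 mm

31 × 44 mm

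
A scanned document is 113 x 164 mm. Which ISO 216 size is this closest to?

C6 (114 × 162 mm)

Aspect ratio 164/113 ≈ 1.451 (ISO target is √2 ≈ 1.414).
In the C-series (envelope sizes, between A and B): C6 = 114 × 162 mm.
Off by 3 mm total — nearest standard size.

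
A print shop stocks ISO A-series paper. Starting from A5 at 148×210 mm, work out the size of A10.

A6: ⌊210/2⌋ × 148 = 105 × 148 mm
A7: ⌊148/2⌋ × 105 = 74 × 105 mm
A8: ⌊105/2⌋ × 74 = 52 × 74 mm
A9: ⌊74/2⌋ × 52 = 37 × 52 mm
A10: ⌊52/2⌋ × 37 = 26 × 37 mm

26 × 37 mm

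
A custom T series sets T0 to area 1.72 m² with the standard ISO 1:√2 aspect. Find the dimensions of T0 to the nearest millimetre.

Let the short side be w mm. Then w · w√2 = 1.72 m² = 1,720,000 mm².
w² = 1,720,000/√2, so w ≈ 1102.8 mm; long side = w√2 ≈ 1559.6 mm.

1103 × 1560 mm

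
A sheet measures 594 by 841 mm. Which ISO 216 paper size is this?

A1 (594 × 841 mm)

Aspect ratio 841/594 ≈ 1.416 — close to the ISO √2 ≈ 1.414.
In the A-series (A0 area = 1 m²): A1 = 594 × 841 mm.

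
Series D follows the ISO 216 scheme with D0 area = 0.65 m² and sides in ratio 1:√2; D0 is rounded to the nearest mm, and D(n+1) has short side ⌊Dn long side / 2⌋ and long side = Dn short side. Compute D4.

169 × 239 mm

Let D0's short side be w mm. w · w√2 = 0.65 m² = 650,000 mm², so w ≈ 678.0 mm and w√2 ≈ 958.8 mm → D0 = 678 × 959 mm.
D1: ⌊959/2⌋ × 678 = 479 × 678 mm
D2: ⌊678/2⌋ × 479 = 339 × 479 mm
D3: ⌊479/2⌋ × 339 = 239 × 339 mm
D4: ⌊339/2⌋ × 239 = 169 × 239 mm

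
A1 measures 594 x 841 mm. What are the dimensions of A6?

A2: ⌊841/2⌋ × 594 = 420 × 594 mm
A3: ⌊594/2⌋ × 420 = 297 × 420 mm
A4: ⌊420/2⌋ × 297 = 210 × 297 mm
A5: ⌊297/2⌋ × 210 = 148 × 210 mm
A6: ⌊210/2⌋ × 148 = 105 × 148 mm

105 × 148 mm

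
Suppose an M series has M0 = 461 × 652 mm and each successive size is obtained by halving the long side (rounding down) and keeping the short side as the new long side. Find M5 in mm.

M1: ⌊652/2⌋ × 461 = 326 × 461 mm
M2: ⌊461/2⌋ × 326 = 230 × 326 mm
M3: ⌊326/2⌋ × 230 = 163 × 230 mm
M4: ⌊230/2⌋ × 163 = 115 × 163 mm
M5: ⌊163/2⌋ × 115 = 81 × 115 mm

81 × 115 mm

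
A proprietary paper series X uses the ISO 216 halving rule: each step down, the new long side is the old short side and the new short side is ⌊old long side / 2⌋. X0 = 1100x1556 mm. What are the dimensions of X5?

X1: ⌊1556/2⌋ × 1100 = 778 × 1100 mm
X2: ⌊1100/2⌋ × 778 = 550 × 778 mm
X3: ⌊778/2⌋ × 550 = 389 × 550 mm
X4: ⌊550/2⌋ × 389 = 275 × 389 mm
X5: ⌊389/2⌋ × 275 = 194 × 275 mm

194 × 275 mm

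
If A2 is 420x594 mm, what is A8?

52 × 74 mm

A3: ⌊594/2⌋ × 420 = 297 × 420 mm
A4: ⌊420/2⌋ × 297 = 210 × 297 mm
A5: ⌊297/2⌋ × 210 = 148 × 210 mm
A6: ⌊210/2⌋ × 148 = 105 × 148 mm
A7: ⌊148/2⌋ × 105 = 74 × 105 mm
A8: ⌊105/2⌋ × 74 = 52 × 74 mm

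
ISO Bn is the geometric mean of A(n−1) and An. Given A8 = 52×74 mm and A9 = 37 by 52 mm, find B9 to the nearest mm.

Short side: √(52 · 37) = √1924 ≈ 43.9 → 44 mm
Long side: √(74 · 52) = √3848 ≈ 62.0 → 62 mm

44 × 62 mm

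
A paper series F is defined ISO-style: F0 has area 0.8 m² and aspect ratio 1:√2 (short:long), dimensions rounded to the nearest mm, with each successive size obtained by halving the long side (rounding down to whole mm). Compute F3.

266 × 376 mm

Let F0's short side be w mm. w · w√2 = 0.8 m² = 800,000 mm², so w ≈ 752.1 mm and w√2 ≈ 1063.7 mm → F0 = 752 × 1064 mm.
F1: ⌊1064/2⌋ × 752 = 532 × 752 mm
F2: ⌊752/2⌋ × 532 = 376 × 532 mm
F3: ⌊532/2⌋ × 376 = 266 × 376 mm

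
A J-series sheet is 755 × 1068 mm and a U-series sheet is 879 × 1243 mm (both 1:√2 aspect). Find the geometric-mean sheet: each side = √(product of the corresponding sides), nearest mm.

815 × 1152 mm

Short side: √(755 · 879) = √663645 ≈ 814.6 → 815 mm
Long side: √(1068 · 1243) = √1327524 ≈ 1152.2 → 1152 mm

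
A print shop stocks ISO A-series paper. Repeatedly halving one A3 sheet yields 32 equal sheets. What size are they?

A8

32 = 2^5, so 5 halving steps.
A3 → A4 → … → A8 after 5 steps.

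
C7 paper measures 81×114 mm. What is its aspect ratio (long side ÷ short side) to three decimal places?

114 / 81 = 1.407
ISO 216 targets √2 ≈ 1.414; the -0.007 deviation is from mm rounding.

1.407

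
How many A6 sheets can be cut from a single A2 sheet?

16

A2 = 420 × 594 mm; A6 = 105 × 148 mm.
Each halving step doubles the count; 4 steps from A2 to A6.
2^4 = 16.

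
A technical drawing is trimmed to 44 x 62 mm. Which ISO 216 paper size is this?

Aspect ratio 62/44 ≈ 1.409 — close to the ISO √2 ≈ 1.414.
In the B-series (B0 = 1000 × 1414 mm): B9 = 44 × 62 mm.

B9 (44 × 62 mm)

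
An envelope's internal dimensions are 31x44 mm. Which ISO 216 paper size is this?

Aspect ratio 44/31 ≈ 1.419 — close to the ISO √2 ≈ 1.414.
In the B-series (B0 = 1000 × 1414 mm): B10 = 31 × 44 mm.

B10 (31 × 44 mm)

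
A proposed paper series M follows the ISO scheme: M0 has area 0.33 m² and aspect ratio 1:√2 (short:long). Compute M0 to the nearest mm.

483 × 683 mm

Let the short side be w mm. Then w · w√2 = 0.33 m² = 330,000 mm².
w² = 330,000/√2, so w ≈ 483.1 mm; long side = w√2 ≈ 683.1 mm.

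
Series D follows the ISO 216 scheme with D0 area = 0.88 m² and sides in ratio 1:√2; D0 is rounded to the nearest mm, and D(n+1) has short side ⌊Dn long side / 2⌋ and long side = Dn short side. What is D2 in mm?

Let D0's short side be w mm. w · w√2 = 0.88 m² = 880,000 mm², so w ≈ 788.8 mm and w√2 ≈ 1115.6 mm → D0 = 789 × 1116 mm.
D1: ⌊1116/2⌋ × 789 = 558 × 789 mm
D2: ⌊789/2⌋ × 558 = 394 × 558 mm

394 × 558 mm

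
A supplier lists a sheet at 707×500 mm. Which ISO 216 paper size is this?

Aspect ratio 707/500 ≈ 1.414 — close to the ISO √2 ≈ 1.414.
In the B-series (B0 = 1000 × 1414 mm): B2 = 500 × 707 mm.

B2 (500 × 707 mm)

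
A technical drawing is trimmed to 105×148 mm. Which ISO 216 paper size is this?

Aspect ratio 148/105 ≈ 1.410 — close to the ISO √2 ≈ 1.414.
In the A-series (A0 area = 1 m²): A6 = 105 × 148 mm.

A6 (105 × 148 mm)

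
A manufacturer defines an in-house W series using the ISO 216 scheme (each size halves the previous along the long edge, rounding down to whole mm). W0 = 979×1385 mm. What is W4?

W1: ⌊1385/2⌋ × 979 = 692 × 979 mm
W2: ⌊979/2⌋ × 692 = 489 × 692 mm
W3: ⌊692/2⌋ × 489 = 346 × 489 mm
W4: ⌊489/2⌋ × 346 = 244 × 346 mm

244 × 346 mm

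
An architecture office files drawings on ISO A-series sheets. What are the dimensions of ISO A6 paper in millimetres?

A0 = 841 × 1189 mm (A0 has area 1 m², aspect 1:√2).
A1: ⌊1189/2⌋ × 841 = 594 × 841 mm
A2: ⌊841/2⌋ × 594 = 420 × 594 mm
A3: ⌊594/2⌋ × 420 = 297 × 420 mm
A4: ⌊420/2⌋ × 297 = 210 × 297 mm
A5: ⌊297/2⌋ × 210 = 148 × 210 mm
A6: ⌊210/2⌋ × 148 = 105 × 148 mm

105 × 148 mm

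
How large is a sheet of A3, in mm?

A0 = 841 × 1189 mm (A0 has area 1 m², aspect 1:√2).
A1: ⌊1189/2⌋ × 841 = 594 × 841 mm
A2: ⌊841/2⌋ × 594 = 420 × 594 mm
A3: ⌊594/2⌋ × 420 = 297 × 420 mm

297 × 420 mm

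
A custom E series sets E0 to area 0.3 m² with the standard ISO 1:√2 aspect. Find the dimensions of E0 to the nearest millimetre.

461 × 651 mm

Let the short side be w mm. Then w · w√2 = 0.3 m² = 300,000 mm².
w² = 300,000/√2, so w ≈ 460.6 mm; long side = w√2 ≈ 651.4 mm.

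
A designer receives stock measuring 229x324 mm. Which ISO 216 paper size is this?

C4 (229 × 324 mm)

Aspect ratio 324/229 ≈ 1.415 — close to the ISO √2 ≈ 1.414.
In the C-series (envelope sizes, between A and B): C4 = 229 × 324 mm.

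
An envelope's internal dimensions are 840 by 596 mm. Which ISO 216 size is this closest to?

A1 (594 × 841 mm)

Aspect ratio 840/596 ≈ 1.409 — close to the ISO √2 ≈ 1.414.
In the A-series (A0 area = 1 m²): A1 = 594 × 841 mm.
Off by 3 mm total — nearest standard size.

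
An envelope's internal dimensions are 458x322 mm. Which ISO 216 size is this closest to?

C3 (324 × 458 mm)

Aspect ratio 458/322 ≈ 1.422 — close to the ISO √2 ≈ 1.414.
In the C-series (envelope sizes, between A and B): C3 = 324 × 458 mm.
Off by 2 mm total — nearest standard size.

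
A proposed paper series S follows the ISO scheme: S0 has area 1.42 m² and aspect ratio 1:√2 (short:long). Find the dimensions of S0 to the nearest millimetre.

Let the short side be w mm. Then w · w√2 = 1.42 m² = 1,420,000 mm².
w² = 1,420,000/√2, so w ≈ 1002.0 mm; long side = w√2 ≈ 1417.1 mm.

1002 × 1417 mm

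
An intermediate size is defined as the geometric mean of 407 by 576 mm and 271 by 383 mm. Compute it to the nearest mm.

Short side: √(407 · 271) = √110297 ≈ 332.1 → 332 mm
Long side: √(576 · 383) = √220608 ≈ 469.7 → 470 mm

332 × 470 mm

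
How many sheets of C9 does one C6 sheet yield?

8

Each ISO step halves the sheet: 1 × C6 → 2 × C7 → 4 × C8 → 8 × C9
From C6 to C9 is 3 halving steps: 2^3 = 8.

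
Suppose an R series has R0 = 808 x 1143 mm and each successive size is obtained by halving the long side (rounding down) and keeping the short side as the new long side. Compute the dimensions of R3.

285 × 404 mm

R1: ⌊1143/2⌋ × 808 = 571 × 808 mm
R2: ⌊808/2⌋ × 571 = 404 × 571 mm
R3: ⌊571/2⌋ × 404 = 285 × 404 mm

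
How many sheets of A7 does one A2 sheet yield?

32

Each ISO step halves the sheet: 1 × A2 → 2 × A3 → 4 × A4 → 8 × A5 → …
From A2 to A7 is 5 halving steps: 2^5 = 32.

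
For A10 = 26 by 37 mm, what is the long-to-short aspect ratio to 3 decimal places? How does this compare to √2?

37 / 26 = 1.423
ISO 216 targets √2 ≈ 1.414; the +0.009 deviation is from mm rounding.

1.423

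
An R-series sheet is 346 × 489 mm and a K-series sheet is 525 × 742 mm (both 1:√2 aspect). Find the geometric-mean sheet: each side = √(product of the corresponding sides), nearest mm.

426 × 602 mm

Short side: √(346 · 525) = √181650 ≈ 426.2 → 426 mm
Long side: √(489 · 742) = √362838 ≈ 602.4 → 602 mm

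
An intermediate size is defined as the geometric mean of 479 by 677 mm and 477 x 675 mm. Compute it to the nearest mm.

Short side: √(479 · 477) = √228483 ≈ 478.0 → 478 mm
Long side: √(677 · 675) = √456975 ≈ 676.0 → 676 mm

478 × 676 mm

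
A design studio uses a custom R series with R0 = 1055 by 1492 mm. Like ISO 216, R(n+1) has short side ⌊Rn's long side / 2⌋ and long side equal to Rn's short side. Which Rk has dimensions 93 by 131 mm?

R0: 1055 × 1492 mm
R1: 746 × 1055 mm
R2: 527 × 746 mm
R3: 373 × 527 mm
R4: 263 × 373 mm
R5: 186 × 263 mm
R6: 131 × 186 mm
R7: 93 × 131 mm
R8: 65 × 93 mm
→ matches R7.

R7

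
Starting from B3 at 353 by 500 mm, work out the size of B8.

62 × 88 mm

B4: ⌊500/2⌋ × 353 = 250 × 353 mm
B5: ⌊353/2⌋ × 250 = 176 × 250 mm
B6: ⌊250/2⌋ × 176 = 125 × 176 mm
B7: ⌊176/2⌋ × 125 = 88 × 125 mm
B8: ⌊125/2⌋ × 88 = 62 × 88 mm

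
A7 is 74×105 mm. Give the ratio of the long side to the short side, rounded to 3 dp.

105 / 74 = 1.419
ISO 216 targets √2 ≈ 1.414; the +0.005 deviation is from mm rounding.

1.419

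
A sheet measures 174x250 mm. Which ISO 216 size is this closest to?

B5 (176 × 250 mm)

Aspect ratio 250/174 ≈ 1.437 (ISO target is √2 ≈ 1.414).
In the B-series (B0 = 1000 × 1414 mm): B5 = 176 × 250 mm.
Off by 2 mm total — nearest standard size.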